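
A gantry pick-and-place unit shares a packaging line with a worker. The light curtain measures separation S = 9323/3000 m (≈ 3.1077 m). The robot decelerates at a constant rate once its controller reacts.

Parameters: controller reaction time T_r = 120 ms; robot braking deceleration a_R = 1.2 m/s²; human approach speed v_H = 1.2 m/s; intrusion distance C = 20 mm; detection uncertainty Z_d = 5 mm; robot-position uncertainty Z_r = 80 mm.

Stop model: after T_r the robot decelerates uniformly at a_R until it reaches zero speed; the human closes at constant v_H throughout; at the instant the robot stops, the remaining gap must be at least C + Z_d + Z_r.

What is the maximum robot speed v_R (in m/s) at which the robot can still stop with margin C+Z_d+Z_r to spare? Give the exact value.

quadratic (5/12)·v² + (28/25)·v + (-1072/375) = 0
  disc = (28/25)² − 4·(5/12)·(-1072/375) = 33856/5625 ; √disc = 184/75
  v_R = (−(28/25) + 184/75) / (2·(5/12)) = 8/5 m/s
check:
braking lasts T_s = (8/5)/(6/5) = 1.3333 s
robot in T_r: 1.6000·0.1200 = 0.1920 m
robot covers 1.6000·1.3333 − ½·1.2000·1.3333² = 1.0667 m while stopping
human closes 1.2000·1.4533 = 1.7440 m
C+Z_d+Z_r = 0.0200+0.0050+0.0800 = 0.1050 m
sum ≈ 0.1920+1.0667+1.7440+0.1050 ≈ 3.1077 m = S ✓

v_R_max = 8/5 m/s = 1.6000 m/s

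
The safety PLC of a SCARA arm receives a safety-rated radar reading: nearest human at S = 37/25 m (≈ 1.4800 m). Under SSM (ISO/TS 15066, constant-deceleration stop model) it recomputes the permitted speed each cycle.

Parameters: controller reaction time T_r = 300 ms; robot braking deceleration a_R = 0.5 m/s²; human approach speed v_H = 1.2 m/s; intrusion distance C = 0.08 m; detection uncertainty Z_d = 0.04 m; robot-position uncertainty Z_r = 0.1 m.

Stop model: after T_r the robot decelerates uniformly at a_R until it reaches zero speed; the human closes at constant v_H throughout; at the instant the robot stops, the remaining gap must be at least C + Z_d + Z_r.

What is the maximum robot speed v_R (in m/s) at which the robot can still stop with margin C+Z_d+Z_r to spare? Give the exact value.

quadratic (1)·v² + (27/10)·v + (-9/10) = 0
  disc = (27/10)² − 4·(1)·(-9/10) = 1089/100 ; √disc = 33/10
  v_R = (−(27/10) + 33/10) / (2·(1)) = 3/10 m/s
check:
T_s = v_R/a_R = (3/10)/(1/2) = 0.6000 s
reaction-phase robot travel = 0.3000·0.3000 = 0.0900 m
braking distance = 0.3000²/(2·0.5000) = 0.0900 m
human closes 1.2000·0.9000 = 1.0800 m
residual clearance needed = 0.0800+0.0400+0.1000 = 0.2200 m
sum ≈ 0.0900+0.0900+1.0800+0.2200 ≈ 1.4800 m = S ✓

v_R_max = 3/10 m/s = 0.3000 m/s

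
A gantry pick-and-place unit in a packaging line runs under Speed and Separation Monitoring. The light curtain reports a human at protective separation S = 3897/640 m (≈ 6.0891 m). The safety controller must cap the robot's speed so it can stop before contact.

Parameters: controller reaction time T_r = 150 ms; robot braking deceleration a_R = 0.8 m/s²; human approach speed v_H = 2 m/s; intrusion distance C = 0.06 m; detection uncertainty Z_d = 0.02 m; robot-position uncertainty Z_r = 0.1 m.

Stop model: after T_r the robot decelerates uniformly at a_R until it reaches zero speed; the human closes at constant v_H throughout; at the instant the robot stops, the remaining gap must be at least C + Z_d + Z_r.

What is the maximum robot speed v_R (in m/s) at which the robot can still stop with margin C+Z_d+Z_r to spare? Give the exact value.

v_R_max = 31/20 m/s = 1.5500 m/s

quadratic (5/8)·v² + (53/20)·v + (-17949/3200) = 0
  disc = (53/20)² − 4·(5/8)·(-17949/3200) = 134689/6400 ; √disc = 367/80
  v_R = (−(53/20) + 367/80) / (2·(5/8)) = 31/20 m/s
check:
braking lasts T_s = (31/20)/(4/5) = 1.9375 s
robot in T_r: 1.5500·0.1500 = 0.2325 m
robot under decel: 1.5500²/(2·0.8000) = 1.5016 m
human over T_r+T_s: 2.0000·(0.1500+1.9375) = 4.1750 m
margins: 0.0600+0.0200+0.1000 = 0.1800 m
sum ≈ 0.2325+1.5016+4.1750+0.1800 ≈ 6.0891 m = S ✓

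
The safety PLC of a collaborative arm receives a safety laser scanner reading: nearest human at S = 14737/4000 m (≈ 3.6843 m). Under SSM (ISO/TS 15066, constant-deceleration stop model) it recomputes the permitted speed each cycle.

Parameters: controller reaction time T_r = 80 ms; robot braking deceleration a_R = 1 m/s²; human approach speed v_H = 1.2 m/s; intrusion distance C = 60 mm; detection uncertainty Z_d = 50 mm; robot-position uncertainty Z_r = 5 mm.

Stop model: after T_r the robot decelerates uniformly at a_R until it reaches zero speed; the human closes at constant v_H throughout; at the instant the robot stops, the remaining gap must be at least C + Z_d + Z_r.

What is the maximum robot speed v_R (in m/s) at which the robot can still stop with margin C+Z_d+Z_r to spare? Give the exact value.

quadratic (1/2)·v² + (32/25)·v + (-13893/4000) = 0
  disc = (32/25)² − 4·(1/2)·(-13893/4000) = 85849/10000 ; √disc = 293/100
  v_R = (−(32/25) + 293/100) / (2·(1/2)) = 33/20 m/s
check:
T_s = v_R/a_R = (33/20)/1 = 1.6500 s
reaction-phase robot travel = 1.6500·0.0800 = 0.1320 m
robot under decel: 1.6500²/(2·1.0000) = 1.3613 m
human over T_r+T_s: 1.2000·(0.0800+1.6500) = 2.0760 m
C+Z_d+Z_r = 0.0600+0.0500+0.0050 = 0.1150 m
sum ≈ 0.1320+1.3613+2.0760+0.1150 ≈ 3.6843 m = S ✓

v_R_max = 33/20 m/s = 1.6500 m/s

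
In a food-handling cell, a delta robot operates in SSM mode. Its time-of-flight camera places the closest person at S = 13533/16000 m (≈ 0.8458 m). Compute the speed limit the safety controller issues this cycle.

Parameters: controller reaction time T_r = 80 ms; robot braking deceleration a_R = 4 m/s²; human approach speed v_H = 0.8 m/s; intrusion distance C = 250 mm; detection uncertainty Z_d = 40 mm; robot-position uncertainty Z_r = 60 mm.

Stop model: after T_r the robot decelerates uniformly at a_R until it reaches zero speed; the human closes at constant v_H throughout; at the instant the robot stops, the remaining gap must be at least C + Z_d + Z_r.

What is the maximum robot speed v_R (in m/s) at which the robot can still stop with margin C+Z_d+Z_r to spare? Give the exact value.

at the boundary: (1/8)·v² + (7/25)·v + (-6909/16000) = 0
  disc = (7/25)² − 4·(1/8)·(-6909/16000) = 47089/160000 ; √disc = 217/400
  v_R = (−(7/25) + 217/400) / (2·(1/8)) = 21/20 m/s
check:
T_s = v_R/a_R = (21/20)/4 = 0.2625 s
robot in T_r: 1.0500·0.0800 = 0.0840 m
robot under decel: 1.0500²/(2·4.0000) = 0.1378 m
person approaches 0.8000·(0.0800+0.2625) = 0.2740 m
residual clearance needed = 0.2500+0.0400+0.0600 = 0.3500 m
sum ≈ 0.0840+0.1378+0.2740+0.3500 ≈ 0.8458 m = S ✓

v_R_max = 21/20 m/s = 1.0500 m/s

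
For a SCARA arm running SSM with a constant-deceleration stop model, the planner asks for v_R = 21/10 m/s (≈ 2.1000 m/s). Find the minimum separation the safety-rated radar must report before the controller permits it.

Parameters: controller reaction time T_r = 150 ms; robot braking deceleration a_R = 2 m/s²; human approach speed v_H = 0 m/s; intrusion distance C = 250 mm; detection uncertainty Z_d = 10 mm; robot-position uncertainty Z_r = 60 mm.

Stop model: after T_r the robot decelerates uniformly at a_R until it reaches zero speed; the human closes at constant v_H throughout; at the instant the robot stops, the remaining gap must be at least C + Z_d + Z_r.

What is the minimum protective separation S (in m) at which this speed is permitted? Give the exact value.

S_min = 139/80 m = 1.7375 m

stop time T_s = (21/10)/2 = 1.0500 s
reaction-phase robot travel = 2.1000·0.1500 = 0.3150 m
braking distance = 2.1000²/(2·2.0000) = 1.1025 m
human closes 0.0000·1.2000 = 0.0000 m
C+Z_d+Z_r = 0.2500+0.0100+0.0600 = 0.3200 m
S_min ≈ 0.3150+1.1025+0.0000+0.3200  ⇒  S_min = 139/80 m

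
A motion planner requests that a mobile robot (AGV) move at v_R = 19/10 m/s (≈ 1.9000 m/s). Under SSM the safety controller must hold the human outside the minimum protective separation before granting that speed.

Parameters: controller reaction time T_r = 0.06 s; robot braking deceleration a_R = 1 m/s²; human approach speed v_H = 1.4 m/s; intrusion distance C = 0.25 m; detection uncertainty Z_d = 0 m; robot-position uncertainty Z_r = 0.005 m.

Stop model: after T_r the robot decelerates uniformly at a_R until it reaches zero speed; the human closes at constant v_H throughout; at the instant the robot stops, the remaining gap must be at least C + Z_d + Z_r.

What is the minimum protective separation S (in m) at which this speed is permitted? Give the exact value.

stop time T_s = (19/10)/1 = 1.9000 s
reaction-phase robot travel = 1.9000·0.0600 = 0.1140 m
robot under decel: 1.9000²/(2·1.0000) = 1.8050 m
human over T_r+T_s: 1.4000·(0.0600+1.9000) = 2.7440 m
residual clearance needed = 0.2500+0.0000+0.0050 = 0.2550 m
S_min ≈ 0.1140+1.8050+2.7440+0.2550  ⇒  S_min = 2459/500 m

S_min = 2459/500 m = 4.9180 m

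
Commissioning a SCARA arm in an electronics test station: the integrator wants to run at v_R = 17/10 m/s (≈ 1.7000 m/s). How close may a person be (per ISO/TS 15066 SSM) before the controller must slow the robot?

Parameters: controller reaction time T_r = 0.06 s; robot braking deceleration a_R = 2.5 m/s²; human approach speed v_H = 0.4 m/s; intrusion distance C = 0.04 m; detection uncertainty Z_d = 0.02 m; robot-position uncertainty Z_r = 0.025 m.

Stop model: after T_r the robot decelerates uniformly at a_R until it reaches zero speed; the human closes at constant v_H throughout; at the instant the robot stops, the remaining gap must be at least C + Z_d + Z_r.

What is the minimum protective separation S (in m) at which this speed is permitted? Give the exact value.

stop time T_s = (17/10)/(5/2) = 0.6800 s
reaction-phase robot travel = 1.7000·0.0600 = 0.1020 m
braking distance = 1.7000²/(2·2.5000) = 0.5780 m
human over T_r+T_s: 0.4000·(0.0600+0.6800) = 0.2960 m
residual clearance needed = 0.0400+0.0200+0.0250 = 0.0850 m
S_min ≈ 0.1020+0.5780+0.2960+0.0850  ⇒  S_min = 1061/1000 m

S_min = 1061/1000 m = 1.0610 m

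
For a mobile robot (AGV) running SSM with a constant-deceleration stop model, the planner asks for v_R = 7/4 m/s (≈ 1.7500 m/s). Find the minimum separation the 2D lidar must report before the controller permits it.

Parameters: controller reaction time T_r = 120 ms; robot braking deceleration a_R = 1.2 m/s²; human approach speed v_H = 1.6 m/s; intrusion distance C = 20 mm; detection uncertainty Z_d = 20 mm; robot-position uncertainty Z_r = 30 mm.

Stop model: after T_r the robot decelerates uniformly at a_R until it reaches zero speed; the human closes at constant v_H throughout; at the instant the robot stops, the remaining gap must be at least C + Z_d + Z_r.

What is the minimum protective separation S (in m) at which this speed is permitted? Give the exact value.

braking lasts T_s = (7/4)/(6/5) = 1.4583 s
robot in T_r: 1.7500·0.1200 = 0.2100 m
braking distance = 1.7500²/(2·1.2000) = 1.2760 m
human over T_r+T_s: 1.6000·(0.1200+1.4583) = 2.5253 m
margins: 0.0200+0.0200+0.0300 = 0.0700 m
S_min ≈ 0.2100+1.2760+2.5253+0.0700  ⇒  S_min = 32651/8000 m

S_min = 32651/8000 m = 4.0814 m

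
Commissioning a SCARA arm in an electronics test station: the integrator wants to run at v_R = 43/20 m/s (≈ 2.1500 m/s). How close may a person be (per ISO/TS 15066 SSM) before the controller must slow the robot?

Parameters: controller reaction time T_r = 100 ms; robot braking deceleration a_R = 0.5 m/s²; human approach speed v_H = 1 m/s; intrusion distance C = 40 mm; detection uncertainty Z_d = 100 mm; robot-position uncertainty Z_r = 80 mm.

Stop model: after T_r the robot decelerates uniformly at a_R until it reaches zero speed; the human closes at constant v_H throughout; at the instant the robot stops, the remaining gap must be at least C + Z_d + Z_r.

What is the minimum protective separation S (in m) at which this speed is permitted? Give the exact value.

S_min = 3783/400 m = 9.4575 m

stop time T_s = (43/20)/(1/2) = 4.3000 s
robot covers v_R·T_r = 2.1500·0.1000 = 0.2150 m before braking
robot under decel: 2.1500²/(2·0.5000) = 4.6225 m
human closes 1.0000·4.4000 = 4.4000 m
residual clearance needed = 0.0400+0.1000+0.0800 = 0.2200 m
S_min ≈ 0.2150+4.6225+4.4000+0.2200  ⇒  S_min = 3783/400 m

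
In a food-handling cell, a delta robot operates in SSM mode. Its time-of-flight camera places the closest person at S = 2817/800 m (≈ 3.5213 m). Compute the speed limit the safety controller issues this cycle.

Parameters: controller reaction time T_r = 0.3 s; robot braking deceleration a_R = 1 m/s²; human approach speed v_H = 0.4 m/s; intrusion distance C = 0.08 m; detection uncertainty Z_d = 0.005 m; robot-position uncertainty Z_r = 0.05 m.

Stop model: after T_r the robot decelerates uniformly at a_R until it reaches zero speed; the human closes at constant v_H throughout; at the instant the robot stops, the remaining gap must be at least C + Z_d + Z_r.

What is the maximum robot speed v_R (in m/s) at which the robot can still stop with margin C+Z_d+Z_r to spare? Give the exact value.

at the boundary: (1/2)·v² + (7/10)·v + (-2613/800) = 0
  disc = (7/10)² − 4·(1/2)·(-2613/800) = 2809/400 ; √disc = 53/20
  v_R = (−(7/10) + 53/20) / (2·(1/2)) = 39/20 m/s
check:
stop time T_s = (39/20)/1 = 1.9500 s
robot in T_r: 1.9500·0.3000 = 0.5850 m
robot under decel: 1.9500²/(2·1.0000) = 1.9013 m
human over T_r+T_s: 0.4000·(0.3000+1.9500) = 0.9000 m
C+Z_d+Z_r = 0.0800+0.0050+0.0500 = 0.1350 m
sum ≈ 0.5850+1.9013+0.9000+0.1350 ≈ 3.5213 m = S ✓

v_R_max = 39/20 m/s = 1.9500 m/s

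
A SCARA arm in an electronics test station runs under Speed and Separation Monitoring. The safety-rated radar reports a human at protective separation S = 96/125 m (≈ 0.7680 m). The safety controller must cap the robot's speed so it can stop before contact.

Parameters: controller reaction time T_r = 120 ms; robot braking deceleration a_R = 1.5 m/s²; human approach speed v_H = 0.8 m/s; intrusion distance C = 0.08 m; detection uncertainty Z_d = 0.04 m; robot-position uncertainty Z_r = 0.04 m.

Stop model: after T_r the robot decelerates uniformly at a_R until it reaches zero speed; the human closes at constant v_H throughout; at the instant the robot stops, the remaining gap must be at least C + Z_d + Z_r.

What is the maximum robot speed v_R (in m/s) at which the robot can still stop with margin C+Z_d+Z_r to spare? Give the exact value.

v_R_max = 3/5 m/s = 0.6000 m/s

quadratic (1/3)·v² + (49/75)·v + (-64/125) = 0
  disc = (49/75)² − 4·(1/3)·(-64/125) = 6241/5625 ; √disc = 79/75
  v_R = (−(49/75) + 79/75) / (2·(1/3)) = 3/5 m/s
check:
T_s = v_R/a_R = (3/5)/(3/2) = 0.4000 s
robot in T_r: 0.6000·0.1200 = 0.0720 m
robot covers 0.6000·0.4000 − ½·1.5000·0.4000² = 0.1200 m while stopping
human closes 0.8000·0.5200 = 0.4160 m
C+Z_d+Z_r = 0.0800+0.0400+0.0400 = 0.1600 m
sum ≈ 0.0720+0.1200+0.4160+0.1600 ≈ 0.7680 m = S ✓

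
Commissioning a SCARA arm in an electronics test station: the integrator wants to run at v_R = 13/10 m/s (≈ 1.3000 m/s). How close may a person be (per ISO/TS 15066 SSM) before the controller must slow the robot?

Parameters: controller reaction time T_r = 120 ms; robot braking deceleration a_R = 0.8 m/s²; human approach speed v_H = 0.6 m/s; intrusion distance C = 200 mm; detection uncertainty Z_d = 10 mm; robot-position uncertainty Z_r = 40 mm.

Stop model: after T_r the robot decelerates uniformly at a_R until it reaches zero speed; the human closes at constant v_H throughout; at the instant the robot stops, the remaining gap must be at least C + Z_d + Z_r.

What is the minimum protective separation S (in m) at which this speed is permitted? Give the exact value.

S_min = 10037/4000 m = 2.5093 m

stop time T_s = (13/10)/(4/5) = 1.6250 s
robot covers v_R·T_r = 1.3000·0.1200 = 0.1560 m before braking
robot covers 1.3000·1.6250 − ½·0.8000·1.6250² = 1.0562 m while stopping
human over T_r+T_s: 0.6000·(0.1200+1.6250) = 1.0470 m
margins: 0.2000+0.0100+0.0400 = 0.2500 m
S_min ≈ 0.1560+1.0562+1.0470+0.2500  ⇒  S_min = 10037/4000 m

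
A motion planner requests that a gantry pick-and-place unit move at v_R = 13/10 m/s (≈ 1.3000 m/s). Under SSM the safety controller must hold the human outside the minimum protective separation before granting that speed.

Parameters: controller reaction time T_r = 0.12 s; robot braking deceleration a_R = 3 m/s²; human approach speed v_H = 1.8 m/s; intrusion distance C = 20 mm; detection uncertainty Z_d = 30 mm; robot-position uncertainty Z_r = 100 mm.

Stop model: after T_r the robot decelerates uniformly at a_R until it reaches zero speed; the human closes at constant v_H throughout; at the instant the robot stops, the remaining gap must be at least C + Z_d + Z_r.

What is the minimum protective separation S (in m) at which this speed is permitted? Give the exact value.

S_min = 4751/3000 m = 1.5837 m

stop time T_s = (13/10)/3 = 0.4333 s
reaction-phase robot travel = 1.3000·0.1200 = 0.1560 m
robot covers 1.3000·0.4333 − ½·3.0000·0.4333² = 0.2817 m while stopping
human over T_r+T_s: 1.8000·(0.1200+0.4333) = 0.9960 m
C+Z_d+Z_r = 0.0200+0.0300+0.1000 = 0.1500 m
S_min ≈ 0.1560+0.2817+0.9960+0.1500  ⇒  S_min = 4751/3000 m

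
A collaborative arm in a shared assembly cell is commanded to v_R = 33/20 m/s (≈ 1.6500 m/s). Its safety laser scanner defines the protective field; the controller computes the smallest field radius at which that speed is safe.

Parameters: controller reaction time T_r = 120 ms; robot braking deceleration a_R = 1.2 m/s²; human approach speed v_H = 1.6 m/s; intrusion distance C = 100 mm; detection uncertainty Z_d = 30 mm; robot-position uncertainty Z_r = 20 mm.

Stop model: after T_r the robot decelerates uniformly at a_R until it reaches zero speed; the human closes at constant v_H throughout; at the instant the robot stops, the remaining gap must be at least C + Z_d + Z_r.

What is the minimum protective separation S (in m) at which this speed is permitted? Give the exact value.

S_min = 6199/1600 m = 3.8744 m

braking lasts T_s = (33/20)/(6/5) = 1.3750 s
robot in T_r: 1.6500·0.1200 = 0.1980 m
braking distance = 1.6500²/(2·1.2000) = 1.1344 m
person approaches 1.6000·(0.1200+1.3750) = 2.3920 m
margins: 0.1000+0.0300+0.0200 = 0.1500 m
S_min ≈ 0.1980+1.1344+2.3920+0.1500  ⇒  S_min = 6199/1600 m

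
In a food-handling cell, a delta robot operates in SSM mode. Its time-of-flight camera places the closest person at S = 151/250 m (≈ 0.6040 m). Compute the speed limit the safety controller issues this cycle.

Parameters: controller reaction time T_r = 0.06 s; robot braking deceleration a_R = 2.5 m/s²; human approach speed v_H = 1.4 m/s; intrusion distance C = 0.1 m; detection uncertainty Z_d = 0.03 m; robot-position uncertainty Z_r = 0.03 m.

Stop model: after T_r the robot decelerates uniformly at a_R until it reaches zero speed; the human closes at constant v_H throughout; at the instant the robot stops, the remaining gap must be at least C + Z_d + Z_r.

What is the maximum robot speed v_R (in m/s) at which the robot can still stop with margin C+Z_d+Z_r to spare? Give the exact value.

v_R_max = 1/2 m/s = 0.5000 m/s

quadratic (1/5)·v² + (31/50)·v + (-9/25) = 0
  disc = (31/50)² − 4·(1/5)·(-9/25) = 1681/2500 ; √disc = 41/50
  v_R = (−(31/50) + 41/50) / (2·(1/5)) = 1/2 m/s
check:
stop time T_s = (1/2)/(5/2) = 0.2000 s
reaction-phase robot travel = 0.5000·0.0600 = 0.0300 m
robot covers 0.5000·0.2000 − ½·2.5000·0.2000² = 0.0500 m while stopping
human closes 1.4000·0.2600 = 0.3640 m
residual clearance needed = 0.1000+0.0300+0.0300 = 0.1600 m
sum ≈ 0.0300+0.0500+0.3640+0.1600 ≈ 0.6040 m = S ✓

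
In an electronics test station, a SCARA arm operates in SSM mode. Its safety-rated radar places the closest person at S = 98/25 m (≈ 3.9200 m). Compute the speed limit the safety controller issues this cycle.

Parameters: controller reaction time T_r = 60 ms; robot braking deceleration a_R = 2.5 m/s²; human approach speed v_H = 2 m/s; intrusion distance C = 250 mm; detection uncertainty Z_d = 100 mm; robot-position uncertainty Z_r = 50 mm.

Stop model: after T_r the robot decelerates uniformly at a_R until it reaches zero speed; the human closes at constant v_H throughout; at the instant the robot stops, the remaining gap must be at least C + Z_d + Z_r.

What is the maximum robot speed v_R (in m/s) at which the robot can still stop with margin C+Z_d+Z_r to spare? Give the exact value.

quadratic (1/5)·v² + (43/50)·v + (-17/5) = 0
  disc = (43/50)² − 4·(1/5)·(-17/5) = 8649/2500 ; √disc = 93/50
  v_R = (−(43/50) + 93/50) / (2·(1/5)) = 5/2 m/s
check:
braking lasts T_s = (5/2)/(5/2) = 1.0000 s
robot in T_r: 2.5000·0.0600 = 0.1500 m
robot under decel: 2.5000²/(2·2.5000) = 1.2500 m
human over T_r+T_s: 2.0000·(0.0600+1.0000) = 2.1200 m
residual clearance needed = 0.2500+0.1000+0.0500 = 0.4000 m
sum ≈ 0.1500+1.2500+2.1200+0.4000 ≈ 3.9200 m = S ✓

v_R_max = 5/2 m/s = 2.5000 m/s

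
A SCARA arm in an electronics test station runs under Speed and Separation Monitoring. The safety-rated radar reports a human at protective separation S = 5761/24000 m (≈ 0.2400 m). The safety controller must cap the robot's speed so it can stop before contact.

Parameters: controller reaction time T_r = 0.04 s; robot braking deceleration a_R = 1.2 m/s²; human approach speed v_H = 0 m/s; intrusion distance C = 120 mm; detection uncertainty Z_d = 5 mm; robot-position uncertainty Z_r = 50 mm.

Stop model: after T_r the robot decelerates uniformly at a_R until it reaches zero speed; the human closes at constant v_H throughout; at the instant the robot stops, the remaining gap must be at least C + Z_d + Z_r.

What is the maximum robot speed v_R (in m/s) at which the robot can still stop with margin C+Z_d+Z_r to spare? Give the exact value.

v_R_max = 7/20 m/s = 0.3500 m/s

collect terms ⇒ (5/12)·v_R² + (1/25)·v_R + (-1561/24000) = 0
  disc = (1/25)² − 4·(5/12)·(-1561/24000) = 39601/360000 ; √disc = 199/600
  v_R = (−(1/25) + 199/600) / (2·(5/12)) = 7/20 m/s
check:
T_s = v_R/a_R = (7/20)/(6/5) = 0.2917 s
robot in T_r: 0.3500·0.0400 = 0.0140 m
robot under decel: 0.3500²/(2·1.2000) = 0.0510 m
person approaches 0.0000·(0.0400+0.2917) = 0.0000 m
margins: 0.1200+0.0050+0.0500 = 0.1750 m
sum ≈ 0.0140+0.0510+0.0000+0.1750 ≈ 0.2400 m = S ✓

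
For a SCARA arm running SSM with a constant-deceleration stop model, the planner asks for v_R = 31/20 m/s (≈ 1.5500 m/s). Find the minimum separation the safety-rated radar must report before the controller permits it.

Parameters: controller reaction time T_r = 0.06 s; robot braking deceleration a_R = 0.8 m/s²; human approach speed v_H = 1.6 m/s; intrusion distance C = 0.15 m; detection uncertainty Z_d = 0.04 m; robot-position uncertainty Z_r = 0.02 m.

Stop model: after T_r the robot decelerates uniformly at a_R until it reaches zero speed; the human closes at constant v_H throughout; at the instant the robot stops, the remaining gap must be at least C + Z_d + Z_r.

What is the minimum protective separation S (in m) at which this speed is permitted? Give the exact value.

braking lasts T_s = (31/20)/(4/5) = 1.9375 s
robot covers v_R·T_r = 1.5500·0.0600 = 0.0930 m before braking
robot covers 1.5500·1.9375 − ½·0.8000·1.9375² = 1.5016 m while stopping
person approaches 1.6000·(0.0600+1.9375) = 3.1960 m
margins: 0.1500+0.0400+0.0200 = 0.2100 m
S_min ≈ 0.0930+1.5016+3.1960+0.2100  ⇒  S_min = 80009/16000 m

S_min = 80009/16000 m = 5.0006 m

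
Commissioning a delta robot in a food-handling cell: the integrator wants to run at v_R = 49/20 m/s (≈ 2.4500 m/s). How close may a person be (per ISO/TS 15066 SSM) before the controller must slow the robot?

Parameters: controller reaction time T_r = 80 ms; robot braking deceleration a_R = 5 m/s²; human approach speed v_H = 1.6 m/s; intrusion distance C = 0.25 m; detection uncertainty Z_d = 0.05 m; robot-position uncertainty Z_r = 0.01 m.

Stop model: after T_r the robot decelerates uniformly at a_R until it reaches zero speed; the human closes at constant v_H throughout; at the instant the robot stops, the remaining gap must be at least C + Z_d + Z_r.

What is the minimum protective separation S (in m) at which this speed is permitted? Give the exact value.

braking lasts T_s = (49/20)/5 = 0.4900 s
robot in T_r: 2.4500·0.0800 = 0.1960 m
braking distance = 2.4500²/(2·5.0000) = 0.6002 m
person approaches 1.6000·(0.0800+0.4900) = 0.9120 m
residual clearance needed = 0.2500+0.0500+0.0100 = 0.3100 m
S_min ≈ 0.1960+0.6002+0.9120+0.3100  ⇒  S_min = 8073/4000 m

S_min = 8073/4000 m = 2.0183 m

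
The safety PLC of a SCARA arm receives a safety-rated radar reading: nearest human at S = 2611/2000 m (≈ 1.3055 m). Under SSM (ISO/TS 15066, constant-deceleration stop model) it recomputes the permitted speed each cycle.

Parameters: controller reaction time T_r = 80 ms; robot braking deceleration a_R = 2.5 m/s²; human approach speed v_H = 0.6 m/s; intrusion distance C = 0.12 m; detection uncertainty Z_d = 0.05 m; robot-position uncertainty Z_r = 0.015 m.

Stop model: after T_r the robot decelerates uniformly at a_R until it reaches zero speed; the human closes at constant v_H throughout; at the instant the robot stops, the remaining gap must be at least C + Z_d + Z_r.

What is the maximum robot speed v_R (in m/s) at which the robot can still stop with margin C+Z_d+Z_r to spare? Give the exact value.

v_R_max = 33/20 m/s = 1.6500 m/s

collect terms ⇒ (1/5)·v_R² + (8/25)·v_R + (-429/400) = 0
  disc = (8/25)² − 4·(1/5)·(-429/400) = 2401/2500 ; √disc = 49/50
  v_R = (−(8/25) + 49/50) / (2·(1/5)) = 33/20 m/s
check:
braking lasts T_s = (33/20)/(5/2) = 0.6600 s
robot covers v_R·T_r = 1.6500·0.0800 = 0.1320 m before braking
braking distance = 1.6500²/(2·2.5000) = 0.5445 m
human closes 0.6000·0.7400 = 0.4440 m
residual clearance needed = 0.1200+0.0500+0.0150 = 0.1850 m
sum ≈ 0.1320+0.5445+0.4440+0.1850 ≈ 1.3055 m = S ✓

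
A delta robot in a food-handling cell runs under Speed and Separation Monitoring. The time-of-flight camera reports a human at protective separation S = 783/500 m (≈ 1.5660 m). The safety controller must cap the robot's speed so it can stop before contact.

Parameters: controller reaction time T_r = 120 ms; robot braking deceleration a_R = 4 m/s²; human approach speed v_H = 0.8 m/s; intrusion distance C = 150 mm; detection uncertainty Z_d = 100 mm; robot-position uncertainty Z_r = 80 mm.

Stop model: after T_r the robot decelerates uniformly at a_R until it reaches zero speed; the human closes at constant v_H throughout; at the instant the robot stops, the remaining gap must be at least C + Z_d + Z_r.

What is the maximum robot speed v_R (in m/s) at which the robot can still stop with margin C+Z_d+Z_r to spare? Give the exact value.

v_R_max = 2 m/s = 2.0000 m/s

quadratic (1/8)·v² + (8/25)·v + (-57/50) = 0
  disc = (8/25)² − 4·(1/8)·(-57/50) = 1681/2500 ; √disc = 41/50
  v_R = (−(8/25) + 41/50) / (2·(1/8)) = 2 m/s
check:
stop time T_s = 2/4 = 0.5000 s
robot covers v_R·T_r = 2.0000·0.1200 = 0.2400 m before braking
braking distance = 2.0000²/(2·4.0000) = 0.5000 m
person approaches 0.8000·(0.1200+0.5000) = 0.4960 m
margins: 0.1500+0.1000+0.0800 = 0.3300 m
sum ≈ 0.2400+0.5000+0.4960+0.3300 ≈ 1.5660 m = S ✓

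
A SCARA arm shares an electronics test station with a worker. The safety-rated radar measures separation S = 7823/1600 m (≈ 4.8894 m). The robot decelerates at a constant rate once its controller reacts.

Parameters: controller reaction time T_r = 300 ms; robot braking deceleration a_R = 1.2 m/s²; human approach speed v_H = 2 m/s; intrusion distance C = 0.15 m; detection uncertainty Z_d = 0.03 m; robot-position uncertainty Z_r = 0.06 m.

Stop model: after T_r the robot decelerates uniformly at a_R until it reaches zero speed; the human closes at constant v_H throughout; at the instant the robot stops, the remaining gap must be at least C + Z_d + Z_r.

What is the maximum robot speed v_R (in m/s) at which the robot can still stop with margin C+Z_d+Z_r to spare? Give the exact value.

collect terms ⇒ (5/12)·v_R² + (59/30)·v_R + (-6479/1600) = 0
  disc = (59/30)² − 4·(5/12)·(-6479/1600) = 152881/14400 ; √disc = 391/120
  v_R = (−(59/30) + 391/120) / (2·(5/12)) = 31/20 m/s
check:
stop time T_s = (31/20)/(6/5) = 1.2917 s
reaction-phase robot travel = 1.5500·0.3000 = 0.4650 m
braking distance = 1.5500²/(2·1.2000) = 1.0010 m
person approaches 2.0000·(0.3000+1.2917) = 3.1833 m
margins: 0.1500+0.0300+0.0600 = 0.2400 m
sum ≈ 0.4650+1.0010+3.1833+0.2400 ≈ 4.8894 m = S ✓

v_R_max = 31/20 m/s = 1.5500 m/s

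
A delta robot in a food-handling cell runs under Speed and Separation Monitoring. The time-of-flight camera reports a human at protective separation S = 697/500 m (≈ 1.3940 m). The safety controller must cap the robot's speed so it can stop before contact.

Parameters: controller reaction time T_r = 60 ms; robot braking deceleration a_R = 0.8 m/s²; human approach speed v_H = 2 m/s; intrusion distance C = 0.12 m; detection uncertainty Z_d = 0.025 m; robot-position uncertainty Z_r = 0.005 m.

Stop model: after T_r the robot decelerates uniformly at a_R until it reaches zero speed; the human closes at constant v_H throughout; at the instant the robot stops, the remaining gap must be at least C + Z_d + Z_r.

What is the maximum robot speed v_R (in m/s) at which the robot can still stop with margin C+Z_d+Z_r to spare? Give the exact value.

v_R_max = 2/5 m/s = 0.4000 m/s

at the boundary: (5/8)·v² + (64/25)·v + (-281/250) = 0
  disc = (64/25)² − 4·(5/8)·(-281/250) = 23409/2500 ; √disc = 153/50
  v_R = (−(64/25) + 153/50) / (2·(5/8)) = 2/5 m/s
check:
T_s = v_R/a_R = (2/5)/(4/5) = 0.5000 s
robot covers v_R·T_r = 0.4000·0.0600 = 0.0240 m before braking
robot under decel: 0.4000²/(2·0.8000) = 0.1000 m
person approaches 2.0000·(0.0600+0.5000) = 1.1200 m
residual clearance needed = 0.1200+0.0250+0.0050 = 0.1500 m
sum ≈ 0.0240+0.1000+1.1200+0.1500 ≈ 1.3940 m = S ✓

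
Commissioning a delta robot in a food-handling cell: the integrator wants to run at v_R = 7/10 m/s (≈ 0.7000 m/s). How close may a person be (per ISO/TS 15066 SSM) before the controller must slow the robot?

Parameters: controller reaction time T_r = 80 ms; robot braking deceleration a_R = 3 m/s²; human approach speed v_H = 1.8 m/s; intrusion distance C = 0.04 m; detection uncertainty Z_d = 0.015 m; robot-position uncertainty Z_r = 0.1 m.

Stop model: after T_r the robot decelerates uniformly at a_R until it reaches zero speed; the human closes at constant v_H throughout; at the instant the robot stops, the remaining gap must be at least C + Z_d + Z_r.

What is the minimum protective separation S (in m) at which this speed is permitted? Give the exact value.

T_s = v_R/a_R = (7/10)/3 = 0.2333 s
reaction-phase robot travel = 0.7000·0.0800 = 0.0560 m
robot covers 0.7000·0.2333 − ½·3.0000·0.2333² = 0.0817 m while stopping
human closes 1.8000·0.3133 = 0.5640 m
residual clearance needed = 0.0400+0.0150+0.1000 = 0.1550 m
S_min ≈ 0.0560+0.0817+0.5640+0.1550  ⇒  S_min = 257/300 m

S_min = 257/300 m = 0.8567 m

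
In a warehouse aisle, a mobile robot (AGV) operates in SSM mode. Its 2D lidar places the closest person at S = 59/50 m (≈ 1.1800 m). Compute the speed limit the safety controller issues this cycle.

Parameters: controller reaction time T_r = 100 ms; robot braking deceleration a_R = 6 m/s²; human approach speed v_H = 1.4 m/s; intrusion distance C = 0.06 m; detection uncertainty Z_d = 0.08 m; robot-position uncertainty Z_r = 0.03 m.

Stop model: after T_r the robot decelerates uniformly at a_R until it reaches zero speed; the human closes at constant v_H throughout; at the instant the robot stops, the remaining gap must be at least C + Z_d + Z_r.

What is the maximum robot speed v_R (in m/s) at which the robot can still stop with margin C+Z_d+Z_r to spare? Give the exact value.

collect terms ⇒ (1/12)·v_R² + (1/3)·v_R + (-87/100) = 0
  disc = (1/3)² − 4·(1/12)·(-87/100) = 361/900 ; √disc = 19/30
  v_R = (−(1/3) + 19/30) / (2·(1/12)) = 9/5 m/s
check:
braking lasts T_s = (9/5)/6 = 0.3000 s
robot in T_r: 1.8000·0.1000 = 0.1800 m
braking distance = 1.8000²/(2·6.0000) = 0.2700 m
human over T_r+T_s: 1.4000·(0.1000+0.3000) = 0.5600 m
C+Z_d+Z_r = 0.0600+0.0800+0.0300 = 0.1700 m
sum ≈ 0.1800+0.2700+0.5600+0.1700 ≈ 1.1800 m = S ✓

v_R_max = 9/5 m/s = 1.8000 m/s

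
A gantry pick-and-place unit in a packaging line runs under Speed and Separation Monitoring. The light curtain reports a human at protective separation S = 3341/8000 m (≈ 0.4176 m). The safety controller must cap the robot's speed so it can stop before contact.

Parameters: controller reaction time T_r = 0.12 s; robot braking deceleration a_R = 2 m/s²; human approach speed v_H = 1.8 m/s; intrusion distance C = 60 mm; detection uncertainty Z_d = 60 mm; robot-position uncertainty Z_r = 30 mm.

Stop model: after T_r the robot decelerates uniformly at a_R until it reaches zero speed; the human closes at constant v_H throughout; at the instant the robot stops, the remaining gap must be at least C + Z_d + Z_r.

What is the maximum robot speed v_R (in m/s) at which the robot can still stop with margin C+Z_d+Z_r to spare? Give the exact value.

at the boundary: (1/4)·v² + (51/50)·v + (-413/8000) = 0
  disc = (51/50)² − 4·(1/4)·(-413/8000) = 43681/40000 ; √disc = 209/200
  v_R = (−(51/50) + 209/200) / (2·(1/4)) = 1/20 m/s
check:
T_s = v_R/a_R = (1/20)/2 = 0.0250 s
robot covers v_R·T_r = 0.0500·0.1200 = 0.0060 m before braking
robot under decel: 0.0500²/(2·2.0000) = 0.0006 m
human closes 1.8000·0.1450 = 0.2610 m
residual clearance needed = 0.0600+0.0600+0.0300 = 0.1500 m
sum ≈ 0.0060+0.0006+0.2610+0.1500 ≈ 0.4176 m = S ✓

v_R_max = 1/20 m/s = 0.0500 m/s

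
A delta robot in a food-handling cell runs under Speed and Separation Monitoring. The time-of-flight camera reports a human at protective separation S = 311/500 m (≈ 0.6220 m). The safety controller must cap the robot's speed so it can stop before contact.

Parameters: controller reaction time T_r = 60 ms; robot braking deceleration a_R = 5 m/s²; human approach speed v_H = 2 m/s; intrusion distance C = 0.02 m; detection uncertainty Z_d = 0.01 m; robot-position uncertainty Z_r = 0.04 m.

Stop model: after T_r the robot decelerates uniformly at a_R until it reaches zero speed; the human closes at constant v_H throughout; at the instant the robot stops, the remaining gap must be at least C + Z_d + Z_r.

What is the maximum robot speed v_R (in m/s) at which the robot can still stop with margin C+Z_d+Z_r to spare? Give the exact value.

v_R_max = 4/5 m/s = 0.8000 m/s

at the boundary: (1/10)·v² + (23/50)·v + (-54/125) = 0
  disc = (23/50)² − 4·(1/10)·(-54/125) = 961/2500 ; √disc = 31/50
  v_R = (−(23/50) + 31/50) / (2·(1/10)) = 4/5 m/s
check:
T_s = v_R/a_R = (4/5)/5 = 0.1600 s
robot in T_r: 0.8000·0.0600 = 0.0480 m
robot under decel: 0.8000²/(2·5.0000) = 0.0640 m
human over T_r+T_s: 2.0000·(0.0600+0.1600) = 0.4400 m
residual clearance needed = 0.0200+0.0100+0.0400 = 0.0700 m
sum ≈ 0.0480+0.0640+0.4400+0.0700 ≈ 0.6220 m = S ✓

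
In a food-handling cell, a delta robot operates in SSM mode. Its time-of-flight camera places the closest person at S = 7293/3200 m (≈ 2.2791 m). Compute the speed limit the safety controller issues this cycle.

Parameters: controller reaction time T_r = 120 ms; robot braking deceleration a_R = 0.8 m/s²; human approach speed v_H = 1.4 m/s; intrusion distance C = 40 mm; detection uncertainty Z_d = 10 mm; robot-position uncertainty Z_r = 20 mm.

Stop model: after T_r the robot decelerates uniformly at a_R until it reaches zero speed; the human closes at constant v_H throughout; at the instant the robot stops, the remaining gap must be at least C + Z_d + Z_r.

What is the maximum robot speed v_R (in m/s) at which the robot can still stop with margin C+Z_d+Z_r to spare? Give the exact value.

v_R_max = 17/20 m/s = 0.8500 m/s

collect terms ⇒ (5/8)·v_R² + (187/100)·v_R + (-32657/16000) = 0
  disc = (187/100)² − 4·(5/8)·(-32657/16000) = 1375929/160000 ; √disc = 1173/400
  v_R = (−(187/100) + 1173/400) / (2·(5/8)) = 17/20 m/s
check:
braking lasts T_s = (17/20)/(4/5) = 1.0625 s
robot covers v_R·T_r = 0.8500·0.1200 = 0.1020 m before braking
robot covers 0.8500·1.0625 − ½·0.8000·1.0625² = 0.4516 m while stopping
person approaches 1.4000·(0.1200+1.0625) = 1.6555 m
residual clearance needed = 0.0400+0.0100+0.0200 = 0.0700 m
sum ≈ 0.1020+0.4516+1.6555+0.0700 ≈ 2.2791 m = S ✓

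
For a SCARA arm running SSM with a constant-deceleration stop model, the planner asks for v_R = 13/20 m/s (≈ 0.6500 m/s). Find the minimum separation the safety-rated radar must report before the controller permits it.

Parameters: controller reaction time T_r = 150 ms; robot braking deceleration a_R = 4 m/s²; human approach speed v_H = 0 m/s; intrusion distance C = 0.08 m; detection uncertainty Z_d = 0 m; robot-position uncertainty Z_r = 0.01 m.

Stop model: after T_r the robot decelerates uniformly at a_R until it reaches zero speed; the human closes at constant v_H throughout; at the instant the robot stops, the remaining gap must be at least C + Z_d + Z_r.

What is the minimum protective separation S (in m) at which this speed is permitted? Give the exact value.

T_s = v_R/a_R = (13/20)/4 = 0.1625 s
robot covers v_R·T_r = 0.6500·0.1500 = 0.0975 m before braking
robot under decel: 0.6500²/(2·4.0000) = 0.0528 m
human closes 0.0000·0.3125 = 0.0000 m
margins: 0.0800+0.0000+0.0100 = 0.0900 m
S_min ≈ 0.0975+0.0528+0.0000+0.0900  ⇒  S_min = 769/3200 m

S_min = 769/3200 m = 0.2403 m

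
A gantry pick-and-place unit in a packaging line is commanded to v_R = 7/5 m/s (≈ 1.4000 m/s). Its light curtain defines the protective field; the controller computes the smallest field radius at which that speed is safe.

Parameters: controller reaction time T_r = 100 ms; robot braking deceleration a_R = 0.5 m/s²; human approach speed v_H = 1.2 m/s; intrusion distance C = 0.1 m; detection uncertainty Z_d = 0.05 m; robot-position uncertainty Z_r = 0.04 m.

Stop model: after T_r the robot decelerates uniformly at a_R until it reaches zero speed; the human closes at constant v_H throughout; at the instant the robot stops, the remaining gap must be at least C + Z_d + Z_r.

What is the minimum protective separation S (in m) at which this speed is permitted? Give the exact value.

stop time T_s = (7/5)/(1/2) = 2.8000 s
robot in T_r: 1.4000·0.1000 = 0.1400 m
braking distance = 1.4000²/(2·0.5000) = 1.9600 m
human closes 1.2000·2.9000 = 3.4800 m
C+Z_d+Z_r = 0.1000+0.0500+0.0400 = 0.1900 m
S_min ≈ 0.1400+1.9600+3.4800+0.1900  ⇒  S_min = 577/100 m

S_min = 577/100 m = 5.7700 m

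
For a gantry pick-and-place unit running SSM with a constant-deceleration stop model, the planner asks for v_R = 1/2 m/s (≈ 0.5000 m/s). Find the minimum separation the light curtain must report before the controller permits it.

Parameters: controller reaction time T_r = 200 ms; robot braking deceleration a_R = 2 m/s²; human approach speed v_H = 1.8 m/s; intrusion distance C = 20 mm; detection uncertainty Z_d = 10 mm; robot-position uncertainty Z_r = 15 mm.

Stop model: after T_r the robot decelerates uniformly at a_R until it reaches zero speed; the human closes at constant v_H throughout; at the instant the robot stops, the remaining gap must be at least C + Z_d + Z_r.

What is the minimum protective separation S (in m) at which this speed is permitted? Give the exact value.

S_min = 407/400 m = 1.0175 m

stop time T_s = (1/2)/2 = 0.2500 s
reaction-phase robot travel = 0.5000·0.2000 = 0.1000 m
robot covers 0.5000·0.2500 − ½·2.0000·0.2500² = 0.0625 m while stopping
human over T_r+T_s: 1.8000·(0.2000+0.2500) = 0.8100 m
C+Z_d+Z_r = 0.0200+0.0100+0.0150 = 0.0450 m
S_min ≈ 0.1000+0.0625+0.8100+0.0450  ⇒  S_min = 407/400 m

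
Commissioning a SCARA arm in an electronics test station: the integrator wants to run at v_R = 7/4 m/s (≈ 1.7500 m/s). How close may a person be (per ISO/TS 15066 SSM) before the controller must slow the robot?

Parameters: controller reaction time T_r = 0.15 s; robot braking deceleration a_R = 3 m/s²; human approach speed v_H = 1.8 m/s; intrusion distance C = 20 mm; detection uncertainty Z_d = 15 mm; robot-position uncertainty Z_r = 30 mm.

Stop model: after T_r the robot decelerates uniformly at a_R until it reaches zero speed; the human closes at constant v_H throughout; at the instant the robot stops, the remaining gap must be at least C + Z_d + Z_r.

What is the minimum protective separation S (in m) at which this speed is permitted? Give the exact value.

braking lasts T_s = (7/4)/3 = 0.5833 s
robot in T_r: 1.7500·0.1500 = 0.2625 m
braking distance = 1.7500²/(2·3.0000) = 0.5104 m
human closes 1.8000·0.7333 = 1.3200 m
residual clearance needed = 0.0200+0.0150+0.0300 = 0.0650 m
S_min ≈ 0.2625+0.5104+1.3200+0.0650  ⇒  S_min = 5179/2400 m

S_min = 5179/2400 m = 2.1579 m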